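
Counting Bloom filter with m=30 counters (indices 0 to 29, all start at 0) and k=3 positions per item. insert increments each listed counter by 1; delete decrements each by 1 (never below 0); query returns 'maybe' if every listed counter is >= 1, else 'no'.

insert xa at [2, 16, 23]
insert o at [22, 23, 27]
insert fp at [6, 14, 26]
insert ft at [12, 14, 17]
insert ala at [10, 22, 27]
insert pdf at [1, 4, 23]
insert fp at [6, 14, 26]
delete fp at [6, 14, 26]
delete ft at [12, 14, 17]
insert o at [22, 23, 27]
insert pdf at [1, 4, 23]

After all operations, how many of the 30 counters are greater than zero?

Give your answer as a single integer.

Answer: 11

Derivation:
Step 1: insert xa at [2, 16, 23] -> counters=[0,0,1,0,0,0,0,0,0,0,0,0,0,0,0,0,1,0,0,0,0,0,0,1,0,0,0,0,0,0]
Step 2: insert o at [22, 23, 27] -> counters=[0,0,1,0,0,0,0,0,0,0,0,0,0,0,0,0,1,0,0,0,0,0,1,2,0,0,0,1,0,0]
Step 3: insert fp at [6, 14, 26] -> counters=[0,0,1,0,0,0,1,0,0,0,0,0,0,0,1,0,1,0,0,0,0,0,1,2,0,0,1,1,0,0]
Step 4: insert ft at [12, 14, 17] -> counters=[0,0,1,0,0,0,1,0,0,0,0,0,1,0,2,0,1,1,0,0,0,0,1,2,0,0,1,1,0,0]
Step 5: insert ala at [10, 22, 27] -> counters=[0,0,1,0,0,0,1,0,0,0,1,0,1,0,2,0,1,1,0,0,0,0,2,2,0,0,1,2,0,0]
Step 6: insert pdf at [1, 4, 23] -> counters=[0,1,1,0,1,0,1,0,0,0,1,0,1,0,2,0,1,1,0,0,0,0,2,3,0,0,1,2,0,0]
Step 7: insert fp at [6, 14, 26] -> counters=[0,1,1,0,1,0,2,0,0,0,1,0,1,0,3,0,1,1,0,0,0,0,2,3,0,0,2,2,0,0]
Step 8: delete fp at [6, 14, 26] -> counters=[0,1,1,0,1,0,1,0,0,0,1,0,1,0,2,0,1,1,0,0,0,0,2,3,0,0,1,2,0,0]
Step 9: delete ft at [12, 14, 17] -> counters=[0,1,1,0,1,0,1,0,0,0,1,0,0,0,1,0,1,0,0,0,0,0,2,3,0,0,1,2,0,0]
Step 10: insert o at [22, 23, 27] -> counters=[0,1,1,0,1,0,1,0,0,0,1,0,0,0,1,0,1,0,0,0,0,0,3,4,0,0,1,3,0,0]
Step 11: insert pdf at [1, 4, 23] -> counters=[0,2,1,0,2,0,1,0,0,0,1,0,0,0,1,0,1,0,0,0,0,0,3,5,0,0,1,3,0,0]
Final counters=[0,2,1,0,2,0,1,0,0,0,1,0,0,0,1,0,1,0,0,0,0,0,3,5,0,0,1,3,0,0] -> 11 nonzero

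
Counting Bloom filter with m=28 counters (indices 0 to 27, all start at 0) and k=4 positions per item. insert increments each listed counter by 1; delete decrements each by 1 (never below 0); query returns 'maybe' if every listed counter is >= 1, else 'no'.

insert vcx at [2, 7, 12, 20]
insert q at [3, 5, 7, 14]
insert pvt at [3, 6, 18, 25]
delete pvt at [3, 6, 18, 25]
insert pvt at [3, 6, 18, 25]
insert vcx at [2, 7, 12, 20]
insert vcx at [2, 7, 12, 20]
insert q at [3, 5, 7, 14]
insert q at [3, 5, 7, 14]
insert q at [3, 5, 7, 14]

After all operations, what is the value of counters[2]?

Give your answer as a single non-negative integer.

Step 1: insert vcx at [2, 7, 12, 20] -> counters=[0,0,1,0,0,0,0,1,0,0,0,0,1,0,0,0,0,0,0,0,1,0,0,0,0,0,0,0]
Step 2: insert q at [3, 5, 7, 14] -> counters=[0,0,1,1,0,1,0,2,0,0,0,0,1,0,1,0,0,0,0,0,1,0,0,0,0,0,0,0]
Step 3: insert pvt at [3, 6, 18, 25] -> counters=[0,0,1,2,0,1,1,2,0,0,0,0,1,0,1,0,0,0,1,0,1,0,0,0,0,1,0,0]
Step 4: delete pvt at [3, 6, 18, 25] -> counters=[0,0,1,1,0,1,0,2,0,0,0,0,1,0,1,0,0,0,0,0,1,0,0,0,0,0,0,0]
Step 5: insert pvt at [3, 6, 18, 25] -> counters=[0,0,1,2,0,1,1,2,0,0,0,0,1,0,1,0,0,0,1,0,1,0,0,0,0,1,0,0]
Step 6: insert vcx at [2, 7, 12, 20] -> counters=[0,0,2,2,0,1,1,3,0,0,0,0,2,0,1,0,0,0,1,0,2,0,0,0,0,1,0,0]
Step 7: insert vcx at [2, 7, 12, 20] -> counters=[0,0,3,2,0,1,1,4,0,0,0,0,3,0,1,0,0,0,1,0,3,0,0,0,0,1,0,0]
Step 8: insert q at [3, 5, 7, 14] -> counters=[0,0,3,3,0,2,1,5,0,0,0,0,3,0,2,0,0,0,1,0,3,0,0,0,0,1,0,0]
Step 9: insert q at [3, 5, 7, 14] -> counters=[0,0,3,4,0,3,1,6,0,0,0,0,3,0,3,0,0,0,1,0,3,0,0,0,0,1,0,0]
Step 10: insert q at [3, 5, 7, 14] -> counters=[0,0,3,5,0,4,1,7,0,0,0,0,3,0,4,0,0,0,1,0,3,0,0,0,0,1,0,0]
Final counters=[0,0,3,5,0,4,1,7,0,0,0,0,3,0,4,0,0,0,1,0,3,0,0,0,0,1,0,0] -> counters[2]=3

Answer: 3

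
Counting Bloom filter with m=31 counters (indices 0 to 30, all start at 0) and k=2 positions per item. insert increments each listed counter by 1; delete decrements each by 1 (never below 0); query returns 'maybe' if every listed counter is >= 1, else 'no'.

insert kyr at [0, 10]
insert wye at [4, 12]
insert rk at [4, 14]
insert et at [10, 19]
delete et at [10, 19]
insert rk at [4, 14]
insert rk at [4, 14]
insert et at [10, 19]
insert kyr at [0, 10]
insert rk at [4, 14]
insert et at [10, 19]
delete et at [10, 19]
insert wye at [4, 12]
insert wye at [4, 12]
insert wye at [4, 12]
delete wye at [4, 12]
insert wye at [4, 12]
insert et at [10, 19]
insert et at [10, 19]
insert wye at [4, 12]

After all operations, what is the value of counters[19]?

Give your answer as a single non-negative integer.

Step 1: insert kyr at [0, 10] -> counters=[1,0,0,0,0,0,0,0,0,0,1,0,0,0,0,0,0,0,0,0,0,0,0,0,0,0,0,0,0,0,0]
Step 2: insert wye at [4, 12] -> counters=[1,0,0,0,1,0,0,0,0,0,1,0,1,0,0,0,0,0,0,0,0,0,0,0,0,0,0,0,0,0,0]
Step 3: insert rk at [4, 14] -> counters=[1,0,0,0,2,0,0,0,0,0,1,0,1,0,1,0,0,0,0,0,0,0,0,0,0,0,0,0,0,0,0]
Step 4: insert et at [10, 19] -> counters=[1,0,0,0,2,0,0,0,0,0,2,0,1,0,1,0,0,0,0,1,0,0,0,0,0,0,0,0,0,0,0]
Step 5: delete et at [10, 19] -> counters=[1,0,0,0,2,0,0,0,0,0,1,0,1,0,1,0,0,0,0,0,0,0,0,0,0,0,0,0,0,0,0]
Step 6: insert rk at [4, 14] -> counters=[1,0,0,0,3,0,0,0,0,0,1,0,1,0,2,0,0,0,0,0,0,0,0,0,0,0,0,0,0,0,0]
Step 7: insert rk at [4, 14] -> counters=[1,0,0,0,4,0,0,0,0,0,1,0,1,0,3,0,0,0,0,0,0,0,0,0,0,0,0,0,0,0,0]
Step 8: insert et at [10, 19] -> counters=[1,0,0,0,4,0,0,0,0,0,2,0,1,0,3,0,0,0,0,1,0,0,0,0,0,0,0,0,0,0,0]
Step 9: insert kyr at [0, 10] -> counters=[2,0,0,0,4,0,0,0,0,0,3,0,1,0,3,0,0,0,0,1,0,0,0,0,0,0,0,0,0,0,0]
Step 10: insert rk at [4, 14] -> counters=[2,0,0,0,5,0,0,0,0,0,3,0,1,0,4,0,0,0,0,1,0,0,0,0,0,0,0,0,0,0,0]
Step 11: insert et at [10, 19] -> counters=[2,0,0,0,5,0,0,0,0,0,4,0,1,0,4,0,0,0,0,2,0,0,0,0,0,0,0,0,0,0,0]
Step 12: delete et at [10, 19] -> counters=[2,0,0,0,5,0,0,0,0,0,3,0,1,0,4,0,0,0,0,1,0,0,0,0,0,0,0,0,0,0,0]
Step 13: insert wye at [4, 12] -> counters=[2,0,0,0,6,0,0,0,0,0,3,0,2,0,4,0,0,0,0,1,0,0,0,0,0,0,0,0,0,0,0]
Step 14: insert wye at [4, 12] -> counters=[2,0,0,0,7,0,0,0,0,0,3,0,3,0,4,0,0,0,0,1,0,0,0,0,0,0,0,0,0,0,0]
Step 15: insert wye at [4, 12] -> counters=[2,0,0,0,8,0,0,0,0,0,3,0,4,0,4,0,0,0,0,1,0,0,0,0,0,0,0,0,0,0,0]
Step 16: delete wye at [4, 12] -> counters=[2,0,0,0,7,0,0,0,0,0,3,0,3,0,4,0,0,0,0,1,0,0,0,0,0,0,0,0,0,0,0]
Step 17: insert wye at [4, 12] -> counters=[2,0,0,0,8,0,0,0,0,0,3,0,4,0,4,0,0,0,0,1,0,0,0,0,0,0,0,0,0,0,0]
Step 18: insert et at [10, 19] -> counters=[2,0,0,0,8,0,0,0,0,0,4,0,4,0,4,0,0,0,0,2,0,0,0,0,0,0,0,0,0,0,0]
Step 19: insert et at [10, 19] -> counters=[2,0,0,0,8,0,0,0,0,0,5,0,4,0,4,0,0,0,0,3,0,0,0,0,0,0,0,0,0,0,0]
Step 20: insert wye at [4, 12] -> counters=[2,0,0,0,9,0,0,0,0,0,5,0,5,0,4,0,0,0,0,3,0,0,0,0,0,0,0,0,0,0,0]
Final counters=[2,0,0,0,9,0,0,0,0,0,5,0,5,0,4,0,0,0,0,3,0,0,0,0,0,0,0,0,0,0,0] -> counters[19]=3

Answer: 3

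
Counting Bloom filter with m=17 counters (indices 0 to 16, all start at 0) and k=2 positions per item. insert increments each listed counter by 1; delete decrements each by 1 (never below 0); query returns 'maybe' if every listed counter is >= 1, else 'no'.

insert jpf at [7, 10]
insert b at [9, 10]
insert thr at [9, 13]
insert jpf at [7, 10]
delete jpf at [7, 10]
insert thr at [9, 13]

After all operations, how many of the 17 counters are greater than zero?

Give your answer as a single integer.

Answer: 4

Derivation:
Step 1: insert jpf at [7, 10] -> counters=[0,0,0,0,0,0,0,1,0,0,1,0,0,0,0,0,0]
Step 2: insert b at [9, 10] -> counters=[0,0,0,0,0,0,0,1,0,1,2,0,0,0,0,0,0]
Step 3: insert thr at [9, 13] -> counters=[0,0,0,0,0,0,0,1,0,2,2,0,0,1,0,0,0]
Step 4: insert jpf at [7, 10] -> counters=[0,0,0,0,0,0,0,2,0,2,3,0,0,1,0,0,0]
Step 5: delete jpf at [7, 10] -> counters=[0,0,0,0,0,0,0,1,0,2,2,0,0,1,0,0,0]
Step 6: insert thr at [9, 13] -> counters=[0,0,0,0,0,0,0,1,0,3,2,0,0,2,0,0,0]
Final counters=[0,0,0,0,0,0,0,1,0,3,2,0,0,2,0,0,0] -> 4 nonzero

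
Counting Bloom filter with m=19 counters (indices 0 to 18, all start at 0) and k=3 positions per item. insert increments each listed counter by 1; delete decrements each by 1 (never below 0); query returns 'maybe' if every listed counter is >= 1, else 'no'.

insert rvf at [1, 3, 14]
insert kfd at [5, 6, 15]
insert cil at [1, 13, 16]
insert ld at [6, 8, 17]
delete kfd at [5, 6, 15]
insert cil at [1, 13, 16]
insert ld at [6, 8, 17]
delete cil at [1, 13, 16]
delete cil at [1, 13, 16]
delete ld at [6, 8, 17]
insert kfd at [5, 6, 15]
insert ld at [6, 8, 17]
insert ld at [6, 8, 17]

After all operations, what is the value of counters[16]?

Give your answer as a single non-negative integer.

Answer: 0

Derivation:
Step 1: insert rvf at [1, 3, 14] -> counters=[0,1,0,1,0,0,0,0,0,0,0,0,0,0,1,0,0,0,0]
Step 2: insert kfd at [5, 6, 15] -> counters=[0,1,0,1,0,1,1,0,0,0,0,0,0,0,1,1,0,0,0]
Step 3: insert cil at [1, 13, 16] -> counters=[0,2,0,1,0,1,1,0,0,0,0,0,0,1,1,1,1,0,0]
Step 4: insert ld at [6, 8, 17] -> counters=[0,2,0,1,0,1,2,0,1,0,0,0,0,1,1,1,1,1,0]
Step 5: delete kfd at [5, 6, 15] -> counters=[0,2,0,1,0,0,1,0,1,0,0,0,0,1,1,0,1,1,0]
Step 6: insert cil at [1, 13, 16] -> counters=[0,3,0,1,0,0,1,0,1,0,0,0,0,2,1,0,2,1,0]
Step 7: insert ld at [6, 8, 17] -> counters=[0,3,0,1,0,0,2,0,2,0,0,0,0,2,1,0,2,2,0]
Step 8: delete cil at [1, 13, 16] -> counters=[0,2,0,1,0,0,2,0,2,0,0,0,0,1,1,0,1,2,0]
Step 9: delete cil at [1, 13, 16] -> counters=[0,1,0,1,0,0,2,0,2,0,0,0,0,0,1,0,0,2,0]
Step 10: delete ld at [6, 8, 17] -> counters=[0,1,0,1,0,0,1,0,1,0,0,0,0,0,1,0,0,1,0]
Step 11: insert kfd at [5, 6, 15] -> counters=[0,1,0,1,0,1,2,0,1,0,0,0,0,0,1,1,0,1,0]
Step 12: insert ld at [6, 8, 17] -> counters=[0,1,0,1,0,1,3,0,2,0,0,0,0,0,1,1,0,2,0]
Step 13: insert ld at [6, 8, 17] -> counters=[0,1,0,1,0,1,4,0,3,0,0,0,0,0,1,1,0,3,0]
Final counters=[0,1,0,1,0,1,4,0,3,0,0,0,0,0,1,1,0,3,0] -> counters[16]=0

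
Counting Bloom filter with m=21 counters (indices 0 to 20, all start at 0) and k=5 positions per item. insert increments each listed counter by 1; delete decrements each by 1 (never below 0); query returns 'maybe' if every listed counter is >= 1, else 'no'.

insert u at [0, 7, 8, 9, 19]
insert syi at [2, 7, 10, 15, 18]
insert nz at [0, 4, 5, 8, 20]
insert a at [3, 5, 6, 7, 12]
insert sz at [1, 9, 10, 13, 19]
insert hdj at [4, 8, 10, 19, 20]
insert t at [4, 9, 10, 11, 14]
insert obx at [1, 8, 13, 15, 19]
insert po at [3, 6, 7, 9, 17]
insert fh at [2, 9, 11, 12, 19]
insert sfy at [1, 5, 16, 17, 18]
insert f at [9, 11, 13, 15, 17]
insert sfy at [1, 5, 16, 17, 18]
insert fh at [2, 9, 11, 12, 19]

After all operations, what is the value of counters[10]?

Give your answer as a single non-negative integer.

Answer: 4

Derivation:
Step 1: insert u at [0, 7, 8, 9, 19] -> counters=[1,0,0,0,0,0,0,1,1,1,0,0,0,0,0,0,0,0,0,1,0]
Step 2: insert syi at [2, 7, 10, 15, 18] -> counters=[1,0,1,0,0,0,0,2,1,1,1,0,0,0,0,1,0,0,1,1,0]
Step 3: insert nz at [0, 4, 5, 8, 20] -> counters=[2,0,1,0,1,1,0,2,2,1,1,0,0,0,0,1,0,0,1,1,1]
Step 4: insert a at [3, 5, 6, 7, 12] -> counters=[2,0,1,1,1,2,1,3,2,1,1,0,1,0,0,1,0,0,1,1,1]
Step 5: insert sz at [1, 9, 10, 13, 19] -> counters=[2,1,1,1,1,2,1,3,2,2,2,0,1,1,0,1,0,0,1,2,1]
Step 6: insert hdj at [4, 8, 10, 19, 20] -> counters=[2,1,1,1,2,2,1,3,3,2,3,0,1,1,0,1,0,0,1,3,2]
Step 7: insert t at [4, 9, 10, 11, 14] -> counters=[2,1,1,1,3,2,1,3,3,3,4,1,1,1,1,1,0,0,1,3,2]
Step 8: insert obx at [1, 8, 13, 15, 19] -> counters=[2,2,1,1,3,2,1,3,4,3,4,1,1,2,1,2,0,0,1,4,2]
Step 9: insert po at [3, 6, 7, 9, 17] -> counters=[2,2,1,2,3,2,2,4,4,4,4,1,1,2,1,2,0,1,1,4,2]
Step 10: insert fh at [2, 9, 11, 12, 19] -> counters=[2,2,2,2,3,2,2,4,4,5,4,2,2,2,1,2,0,1,1,5,2]
Step 11: insert sfy at [1, 5, 16, 17, 18] -> counters=[2,3,2,2,3,3,2,4,4,5,4,2,2,2,1,2,1,2,2,5,2]
Step 12: insert f at [9, 11, 13, 15, 17] -> counters=[2,3,2,2,3,3,2,4,4,6,4,3,2,3,1,3,1,3,2,5,2]
Step 13: insert sfy at [1, 5, 16, 17, 18] -> counters=[2,4,2,2,3,4,2,4,4,6,4,3,2,3,1,3,2,4,3,5,2]
Step 14: insert fh at [2, 9, 11, 12, 19] -> counters=[2,4,3,2,3,4,2,4,4,7,4,4,3,3,1,3,2,4,3,6,2]
Final counters=[2,4,3,2,3,4,2,4,4,7,4,4,3,3,1,3,2,4,3,6,2] -> counters[10]=4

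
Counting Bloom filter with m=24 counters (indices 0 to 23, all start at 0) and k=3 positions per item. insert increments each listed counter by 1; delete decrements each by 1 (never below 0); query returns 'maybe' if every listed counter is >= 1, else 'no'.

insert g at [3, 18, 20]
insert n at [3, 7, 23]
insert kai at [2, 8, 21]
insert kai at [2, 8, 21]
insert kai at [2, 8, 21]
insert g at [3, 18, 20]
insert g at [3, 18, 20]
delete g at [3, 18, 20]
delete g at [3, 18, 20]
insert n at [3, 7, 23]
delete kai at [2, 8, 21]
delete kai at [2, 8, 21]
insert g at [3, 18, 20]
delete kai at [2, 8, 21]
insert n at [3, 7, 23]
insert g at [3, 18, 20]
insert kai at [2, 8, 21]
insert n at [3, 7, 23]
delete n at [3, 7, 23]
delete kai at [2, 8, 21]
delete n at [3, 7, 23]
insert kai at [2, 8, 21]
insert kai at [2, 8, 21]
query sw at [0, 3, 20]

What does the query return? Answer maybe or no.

Answer: no

Derivation:
Step 1: insert g at [3, 18, 20] -> counters=[0,0,0,1,0,0,0,0,0,0,0,0,0,0,0,0,0,0,1,0,1,0,0,0]
Step 2: insert n at [3, 7, 23] -> counters=[0,0,0,2,0,0,0,1,0,0,0,0,0,0,0,0,0,0,1,0,1,0,0,1]
Step 3: insert kai at [2, 8, 21] -> counters=[0,0,1,2,0,0,0,1,1,0,0,0,0,0,0,0,0,0,1,0,1,1,0,1]
Step 4: insert kai at [2, 8, 21] -> counters=[0,0,2,2,0,0,0,1,2,0,0,0,0,0,0,0,0,0,1,0,1,2,0,1]
Step 5: insert kai at [2, 8, 21] -> counters=[0,0,3,2,0,0,0,1,3,0,0,0,0,0,0,0,0,0,1,0,1,3,0,1]
Step 6: insert g at [3, 18, 20] -> counters=[0,0,3,3,0,0,0,1,3,0,0,0,0,0,0,0,0,0,2,0,2,3,0,1]
Step 7: insert g at [3, 18, 20] -> counters=[0,0,3,4,0,0,0,1,3,0,0,0,0,0,0,0,0,0,3,0,3,3,0,1]
Step 8: delete g at [3, 18, 20] -> counters=[0,0,3,3,0,0,0,1,3,0,0,0,0,0,0,0,0,0,2,0,2,3,0,1]
Step 9: delete g at [3, 18, 20] -> counters=[0,0,3,2,0,0,0,1,3,0,0,0,0,0,0,0,0,0,1,0,1,3,0,1]
Step 10: insert n at [3, 7, 23] -> counters=[0,0,3,3,0,0,0,2,3,0,0,0,0,0,0,0,0,0,1,0,1,3,0,2]
Step 11: delete kai at [2, 8, 21] -> counters=[0,0,2,3,0,0,0,2,2,0,0,0,0,0,0,0,0,0,1,0,1,2,0,2]
Step 12: delete kai at [2, 8, 21] -> counters=[0,0,1,3,0,0,0,2,1,0,0,0,0,0,0,0,0,0,1,0,1,1,0,2]
Step 13: insert g at [3, 18, 20] -> counters=[0,0,1,4,0,0,0,2,1,0,0,0,0,0,0,0,0,0,2,0,2,1,0,2]
Step 14: delete kai at [2, 8, 21] -> counters=[0,0,0,4,0,0,0,2,0,0,0,0,0,0,0,0,0,0,2,0,2,0,0,2]
Step 15: insert n at [3, 7, 23] -> counters=[0,0,0,5,0,0,0,3,0,0,0,0,0,0,0,0,0,0,2,0,2,0,0,3]
Step 16: insert g at [3, 18, 20] -> counters=[0,0,0,6,0,0,0,3,0,0,0,0,0,0,0,0,0,0,3,0,3,0,0,3]
Step 17: insert kai at [2, 8, 21] -> counters=[0,0,1,6,0,0,0,3,1,0,0,0,0,0,0,0,0,0,3,0,3,1,0,3]
Step 18: insert n at [3, 7, 23] -> counters=[0,0,1,7,0,0,0,4,1,0,0,0,0,0,0,0,0,0,3,0,3,1,0,4]
Step 19: delete n at [3, 7, 23] -> counters=[0,0,1,6,0,0,0,3,1,0,0,0,0,0,0,0,0,0,3,0,3,1,0,3]
Step 20: delete kai at [2, 8, 21] -> counters=[0,0,0,6,0,0,0,3,0,0,0,0,0,0,0,0,0,0,3,0,3,0,0,3]
Step 21: delete n at [3, 7, 23] -> counters=[0,0,0,5,0,0,0,2,0,0,0,0,0,0,0,0,0,0,3,0,3,0,0,2]
Step 22: insert kai at [2, 8, 21] -> counters=[0,0,1,5,0,0,0,2,1,0,0,0,0,0,0,0,0,0,3,0,3,1,0,2]
Step 23: insert kai at [2, 8, 21] -> counters=[0,0,2,5,0,0,0,2,2,0,0,0,0,0,0,0,0,0,3,0,3,2,0,2]
Query sw: check counters[0]=0 counters[3]=5 counters[20]=3 -> no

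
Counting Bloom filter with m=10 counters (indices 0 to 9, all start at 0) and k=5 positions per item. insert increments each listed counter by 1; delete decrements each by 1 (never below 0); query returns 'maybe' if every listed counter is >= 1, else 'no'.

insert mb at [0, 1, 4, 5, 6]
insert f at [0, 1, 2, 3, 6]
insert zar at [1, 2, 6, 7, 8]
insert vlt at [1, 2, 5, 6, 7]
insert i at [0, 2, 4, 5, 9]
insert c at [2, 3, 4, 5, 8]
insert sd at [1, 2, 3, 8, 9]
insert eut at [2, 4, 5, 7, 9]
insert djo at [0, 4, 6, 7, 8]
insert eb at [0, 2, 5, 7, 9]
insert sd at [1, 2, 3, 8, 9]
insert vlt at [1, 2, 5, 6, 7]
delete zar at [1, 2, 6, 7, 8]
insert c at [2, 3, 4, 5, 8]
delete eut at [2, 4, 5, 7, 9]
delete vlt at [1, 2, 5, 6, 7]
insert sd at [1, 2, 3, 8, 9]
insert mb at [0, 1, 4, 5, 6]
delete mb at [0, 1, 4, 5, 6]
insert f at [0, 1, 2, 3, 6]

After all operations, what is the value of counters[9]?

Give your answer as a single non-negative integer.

Answer: 5

Derivation:
Step 1: insert mb at [0, 1, 4, 5, 6] -> counters=[1,1,0,0,1,1,1,0,0,0]
Step 2: insert f at [0, 1, 2, 3, 6] -> counters=[2,2,1,1,1,1,2,0,0,0]
Step 3: insert zar at [1, 2, 6, 7, 8] -> counters=[2,3,2,1,1,1,3,1,1,0]
Step 4: insert vlt at [1, 2, 5, 6, 7] -> counters=[2,4,3,1,1,2,4,2,1,0]
Step 5: insert i at [0, 2, 4, 5, 9] -> counters=[3,4,4,1,2,3,4,2,1,1]
Step 6: insert c at [2, 3, 4, 5, 8] -> counters=[3,4,5,2,3,4,4,2,2,1]
Step 7: insert sd at [1, 2, 3, 8, 9] -> counters=[3,5,6,3,3,4,4,2,3,2]
Step 8: insert eut at [2, 4, 5, 7, 9] -> counters=[3,5,7,3,4,5,4,3,3,3]
Step 9: insert djo at [0, 4, 6, 7, 8] -> counters=[4,5,7,3,5,5,5,4,4,3]
Step 10: insert eb at [0, 2, 5, 7, 9] -> counters=[5,5,8,3,5,6,5,5,4,4]
Step 11: insert sd at [1, 2, 3, 8, 9] -> counters=[5,6,9,4,5,6,5,5,5,5]
Step 12: insert vlt at [1, 2, 5, 6, 7] -> counters=[5,7,10,4,5,7,6,6,5,5]
Step 13: delete zar at [1, 2, 6, 7, 8] -> counters=[5,6,9,4,5,7,5,5,4,5]
Step 14: insert c at [2, 3, 4, 5, 8] -> counters=[5,6,10,5,6,8,5,5,5,5]
Step 15: delete eut at [2, 4, 5, 7, 9] -> counters=[5,6,9,5,5,7,5,4,5,4]
Step 16: delete vlt at [1, 2, 5, 6, 7] -> counters=[5,5,8,5,5,6,4,3,5,4]
Step 17: insert sd at [1, 2, 3, 8, 9] -> counters=[5,6,9,6,5,6,4,3,6,5]
Step 18: insert mb at [0, 1, 4, 5, 6] -> counters=[6,7,9,6,6,7,5,3,6,5]
Step 19: delete mb at [0, 1, 4, 5, 6] -> counters=[5,6,9,6,5,6,4,3,6,5]
Step 20: insert f at [0, 1, 2, 3, 6] -> counters=[6,7,10,7,5,6,5,3,6,5]
Final counters=[6,7,10,7,5,6,5,3,6,5] -> counters[9]=5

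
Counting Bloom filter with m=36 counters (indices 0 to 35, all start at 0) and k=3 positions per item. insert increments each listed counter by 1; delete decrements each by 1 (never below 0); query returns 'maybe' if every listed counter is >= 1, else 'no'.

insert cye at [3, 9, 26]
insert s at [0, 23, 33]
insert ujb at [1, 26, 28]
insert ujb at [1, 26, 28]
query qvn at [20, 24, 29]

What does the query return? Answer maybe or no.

Answer: no

Derivation:
Step 1: insert cye at [3, 9, 26] -> counters=[0,0,0,1,0,0,0,0,0,1,0,0,0,0,0,0,0,0,0,0,0,0,0,0,0,0,1,0,0,0,0,0,0,0,0,0]
Step 2: insert s at [0, 23, 33] -> counters=[1,0,0,1,0,0,0,0,0,1,0,0,0,0,0,0,0,0,0,0,0,0,0,1,0,0,1,0,0,0,0,0,0,1,0,0]
Step 3: insert ujb at [1, 26, 28] -> counters=[1,1,0,1,0,0,0,0,0,1,0,0,0,0,0,0,0,0,0,0,0,0,0,1,0,0,2,0,1,0,0,0,0,1,0,0]
Step 4: insert ujb at [1, 26, 28] -> counters=[1,2,0,1,0,0,0,0,0,1,0,0,0,0,0,0,0,0,0,0,0,0,0,1,0,0,3,0,2,0,0,0,0,1,0,0]
Query qvn: check counters[20]=0 counters[24]=0 counters[29]=0 -> no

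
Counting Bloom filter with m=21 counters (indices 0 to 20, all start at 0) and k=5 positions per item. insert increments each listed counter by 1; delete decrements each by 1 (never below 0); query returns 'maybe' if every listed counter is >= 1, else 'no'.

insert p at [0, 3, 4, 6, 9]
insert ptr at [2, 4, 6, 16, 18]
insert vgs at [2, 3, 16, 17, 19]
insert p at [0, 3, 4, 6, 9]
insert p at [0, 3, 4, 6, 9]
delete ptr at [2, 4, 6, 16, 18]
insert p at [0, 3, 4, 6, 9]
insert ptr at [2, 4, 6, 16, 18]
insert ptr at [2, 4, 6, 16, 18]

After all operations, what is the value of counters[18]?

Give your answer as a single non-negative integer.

Step 1: insert p at [0, 3, 4, 6, 9] -> counters=[1,0,0,1,1,0,1,0,0,1,0,0,0,0,0,0,0,0,0,0,0]
Step 2: insert ptr at [2, 4, 6, 16, 18] -> counters=[1,0,1,1,2,0,2,0,0,1,0,0,0,0,0,0,1,0,1,0,0]
Step 3: insert vgs at [2, 3, 16, 17, 19] -> counters=[1,0,2,2,2,0,2,0,0,1,0,0,0,0,0,0,2,1,1,1,0]
Step 4: insert p at [0, 3, 4, 6, 9] -> counters=[2,0,2,3,3,0,3,0,0,2,0,0,0,0,0,0,2,1,1,1,0]
Step 5: insert p at [0, 3, 4, 6, 9] -> counters=[3,0,2,4,4,0,4,0,0,3,0,0,0,0,0,0,2,1,1,1,0]
Step 6: delete ptr at [2, 4, 6, 16, 18] -> counters=[3,0,1,4,3,0,3,0,0,3,0,0,0,0,0,0,1,1,0,1,0]
Step 7: insert p at [0, 3, 4, 6, 9] -> counters=[4,0,1,5,4,0,4,0,0,4,0,0,0,0,0,0,1,1,0,1,0]
Step 8: insert ptr at [2, 4, 6, 16, 18] -> counters=[4,0,2,5,5,0,5,0,0,4,0,0,0,0,0,0,2,1,1,1,0]
Step 9: insert ptr at [2, 4, 6, 16, 18] -> counters=[4,0,3,5,6,0,6,0,0,4,0,0,0,0,0,0,3,1,2,1,0]
Final counters=[4,0,3,5,6,0,6,0,0,4,0,0,0,0,0,0,3,1,2,1,0] -> counters[18]=2

Answer: 2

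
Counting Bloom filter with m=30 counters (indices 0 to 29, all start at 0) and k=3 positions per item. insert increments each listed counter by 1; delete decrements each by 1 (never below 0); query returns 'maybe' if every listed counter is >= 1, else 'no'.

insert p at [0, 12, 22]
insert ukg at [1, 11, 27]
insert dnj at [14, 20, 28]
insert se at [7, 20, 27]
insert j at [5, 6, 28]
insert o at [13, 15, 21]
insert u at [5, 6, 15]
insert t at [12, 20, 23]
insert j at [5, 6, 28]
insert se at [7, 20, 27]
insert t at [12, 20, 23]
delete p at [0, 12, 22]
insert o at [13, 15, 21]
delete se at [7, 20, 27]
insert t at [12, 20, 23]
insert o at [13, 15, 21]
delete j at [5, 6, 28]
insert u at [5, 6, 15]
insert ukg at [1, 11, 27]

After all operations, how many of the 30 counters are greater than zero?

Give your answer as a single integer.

Step 1: insert p at [0, 12, 22] -> counters=[1,0,0,0,0,0,0,0,0,0,0,0,1,0,0,0,0,0,0,0,0,0,1,0,0,0,0,0,0,0]
Step 2: insert ukg at [1, 11, 27] -> counters=[1,1,0,0,0,0,0,0,0,0,0,1,1,0,0,0,0,0,0,0,0,0,1,0,0,0,0,1,0,0]
Step 3: insert dnj at [14, 20, 28] -> counters=[1,1,0,0,0,0,0,0,0,0,0,1,1,0,1,0,0,0,0,0,1,0,1,0,0,0,0,1,1,0]
Step 4: insert se at [7, 20, 27] -> counters=[1,1,0,0,0,0,0,1,0,0,0,1,1,0,1,0,0,0,0,0,2,0,1,0,0,0,0,2,1,0]
Step 5: insert j at [5, 6, 28] -> counters=[1,1,0,0,0,1,1,1,0,0,0,1,1,0,1,0,0,0,0,0,2,0,1,0,0,0,0,2,2,0]
Step 6: insert o at [13, 15, 21] -> counters=[1,1,0,0,0,1,1,1,0,0,0,1,1,1,1,1,0,0,0,0,2,1,1,0,0,0,0,2,2,0]
Step 7: insert u at [5, 6, 15] -> counters=[1,1,0,0,0,2,2,1,0,0,0,1,1,1,1,2,0,0,0,0,2,1,1,0,0,0,0,2,2,0]
Step 8: insert t at [12, 20, 23] -> counters=[1,1,0,0,0,2,2,1,0,0,0,1,2,1,1,2,0,0,0,0,3,1,1,1,0,0,0,2,2,0]
Step 9: insert j at [5, 6, 28] -> counters=[1,1,0,0,0,3,3,1,0,0,0,1,2,1,1,2,0,0,0,0,3,1,1,1,0,0,0,2,3,0]
Step 10: insert se at [7, 20, 27] -> counters=[1,1,0,0,0,3,3,2,0,0,0,1,2,1,1,2,0,0,0,0,4,1,1,1,0,0,0,3,3,0]
Step 11: insert t at [12, 20, 23] -> counters=[1,1,0,0,0,3,3,2,0,0,0,1,3,1,1,2,0,0,0,0,5,1,1,2,0,0,0,3,3,0]
Step 12: delete p at [0, 12, 22] -> counters=[0,1,0,0,0,3,3,2,0,0,0,1,2,1,1,2,0,0,0,0,5,1,0,2,0,0,0,3,3,0]
Step 13: insert o at [13, 15, 21] -> counters=[0,1,0,0,0,3,3,2,0,0,0,1,2,2,1,3,0,0,0,0,5,2,0,2,0,0,0,3,3,0]
Step 14: delete se at [7, 20, 27] -> counters=[0,1,0,0,0,3,3,1,0,0,0,1,2,2,1,3,0,0,0,0,4,2,0,2,0,0,0,2,3,0]
Step 15: insert t at [12, 20, 23] -> counters=[0,1,0,0,0,3,3,1,0,0,0,1,3,2,1,3,0,0,0,0,5,2,0,3,0,0,0,2,3,0]
Step 16: insert o at [13, 15, 21] -> counters=[0,1,0,0,0,3,3,1,0,0,0,1,3,3,1,4,0,0,0,0,5,3,0,3,0,0,0,2,3,0]
Step 17: delete j at [5, 6, 28] -> counters=[0,1,0,0,0,2,2,1,0,0,0,1,3,3,1,4,0,0,0,0,5,3,0,3,0,0,0,2,2,0]
Step 18: insert u at [5, 6, 15] -> counters=[0,1,0,0,0,3,3,1,0,0,0,1,3,3,1,5,0,0,0,0,5,3,0,3,0,0,0,2,2,0]
Step 19: insert ukg at [1, 11, 27] -> counters=[0,2,0,0,0,3,3,1,0,0,0,2,3,3,1,5,0,0,0,0,5,3,0,3,0,0,0,3,2,0]
Final counters=[0,2,0,0,0,3,3,1,0,0,0,2,3,3,1,5,0,0,0,0,5,3,0,3,0,0,0,3,2,0] -> 14 nonzero

Answer: 14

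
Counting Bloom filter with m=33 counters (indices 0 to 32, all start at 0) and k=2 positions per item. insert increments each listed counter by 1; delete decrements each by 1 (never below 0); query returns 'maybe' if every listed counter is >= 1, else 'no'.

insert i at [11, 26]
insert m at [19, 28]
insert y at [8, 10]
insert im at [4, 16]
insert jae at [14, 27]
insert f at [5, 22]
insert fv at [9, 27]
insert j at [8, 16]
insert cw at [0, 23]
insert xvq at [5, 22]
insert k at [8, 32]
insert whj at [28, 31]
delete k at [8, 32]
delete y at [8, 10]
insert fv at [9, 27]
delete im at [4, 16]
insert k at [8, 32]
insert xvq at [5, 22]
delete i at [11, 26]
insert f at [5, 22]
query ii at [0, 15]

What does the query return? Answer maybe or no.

Step 1: insert i at [11, 26] -> counters=[0,0,0,0,0,0,0,0,0,0,0,1,0,0,0,0,0,0,0,0,0,0,0,0,0,0,1,0,0,0,0,0,0]
Step 2: insert m at [19, 28] -> counters=[0,0,0,0,0,0,0,0,0,0,0,1,0,0,0,0,0,0,0,1,0,0,0,0,0,0,1,0,1,0,0,0,0]
Step 3: insert y at [8, 10] -> counters=[0,0,0,0,0,0,0,0,1,0,1,1,0,0,0,0,0,0,0,1,0,0,0,0,0,0,1,0,1,0,0,0,0]
Step 4: insert im at [4, 16] -> counters=[0,0,0,0,1,0,0,0,1,0,1,1,0,0,0,0,1,0,0,1,0,0,0,0,0,0,1,0,1,0,0,0,0]
Step 5: insert jae at [14, 27] -> counters=[0,0,0,0,1,0,0,0,1,0,1,1,0,0,1,0,1,0,0,1,0,0,0,0,0,0,1,1,1,0,0,0,0]
Step 6: insert f at [5, 22] -> counters=[0,0,0,0,1,1,0,0,1,0,1,1,0,0,1,0,1,0,0,1,0,0,1,0,0,0,1,1,1,0,0,0,0]
Step 7: insert fv at [9, 27] -> counters=[0,0,0,0,1,1,0,0,1,1,1,1,0,0,1,0,1,0,0,1,0,0,1,0,0,0,1,2,1,0,0,0,0]
Step 8: insert j at [8, 16] -> counters=[0,0,0,0,1,1,0,0,2,1,1,1,0,0,1,0,2,0,0,1,0,0,1,0,0,0,1,2,1,0,0,0,0]
Step 9: insert cw at [0, 23] -> counters=[1,0,0,0,1,1,0,0,2,1,1,1,0,0,1,0,2,0,0,1,0,0,1,1,0,0,1,2,1,0,0,0,0]
Step 10: insert xvq at [5, 22] -> counters=[1,0,0,0,1,2,0,0,2,1,1,1,0,0,1,0,2,0,0,1,0,0,2,1,0,0,1,2,1,0,0,0,0]
Step 11: insert k at [8, 32] -> counters=[1,0,0,0,1,2,0,0,3,1,1,1,0,0,1,0,2,0,0,1,0,0,2,1,0,0,1,2,1,0,0,0,1]
Step 12: insert whj at [28, 31] -> counters=[1,0,0,0,1,2,0,0,3,1,1,1,0,0,1,0,2,0,0,1,0,0,2,1,0,0,1,2,2,0,0,1,1]
Step 13: delete k at [8, 32] -> counters=[1,0,0,0,1,2,0,0,2,1,1,1,0,0,1,0,2,0,0,1,0,0,2,1,0,0,1,2,2,0,0,1,0]
Step 14: delete y at [8, 10] -> counters=[1,0,0,0,1,2,0,0,1,1,0,1,0,0,1,0,2,0,0,1,0,0,2,1,0,0,1,2,2,0,0,1,0]
Step 15: insert fv at [9, 27] -> counters=[1,0,0,0,1,2,0,0,1,2,0,1,0,0,1,0,2,0,0,1,0,0,2,1,0,0,1,3,2,0,0,1,0]
Step 16: delete im at [4, 16] -> counters=[1,0,0,0,0,2,0,0,1,2,0,1,0,0,1,0,1,0,0,1,0,0,2,1,0,0,1,3,2,0,0,1,0]
Step 17: insert k at [8, 32] -> counters=[1,0,0,0,0,2,0,0,2,2,0,1,0,0,1,0,1,0,0,1,0,0,2,1,0,0,1,3,2,0,0,1,1]
Step 18: insert xvq at [5, 22] -> counters=[1,0,0,0,0,3,0,0,2,2,0,1,0,0,1,0,1,0,0,1,0,0,3,1,0,0,1,3,2,0,0,1,1]
Step 19: delete i at [11, 26] -> counters=[1,0,0,0,0,3,0,0,2,2,0,0,0,0,1,0,1,0,0,1,0,0,3,1,0,0,0,3,2,0,0,1,1]
Step 20: insert f at [5, 22] -> counters=[1,0,0,0,0,4,0,0,2,2,0,0,0,0,1,0,1,0,0,1,0,0,4,1,0,0,0,3,2,0,0,1,1]
Query ii: check counters[0]=1 counters[15]=0 -> no

Answer: no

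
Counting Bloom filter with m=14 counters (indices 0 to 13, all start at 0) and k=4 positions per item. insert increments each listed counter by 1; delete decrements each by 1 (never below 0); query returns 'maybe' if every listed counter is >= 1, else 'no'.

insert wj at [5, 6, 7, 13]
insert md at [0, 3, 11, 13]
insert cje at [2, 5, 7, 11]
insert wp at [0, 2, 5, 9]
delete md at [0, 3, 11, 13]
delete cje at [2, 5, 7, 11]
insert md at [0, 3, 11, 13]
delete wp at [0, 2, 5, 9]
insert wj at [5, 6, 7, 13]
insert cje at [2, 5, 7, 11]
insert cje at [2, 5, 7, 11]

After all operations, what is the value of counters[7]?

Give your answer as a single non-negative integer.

Step 1: insert wj at [5, 6, 7, 13] -> counters=[0,0,0,0,0,1,1,1,0,0,0,0,0,1]
Step 2: insert md at [0, 3, 11, 13] -> counters=[1,0,0,1,0,1,1,1,0,0,0,1,0,2]
Step 3: insert cje at [2, 5, 7, 11] -> counters=[1,0,1,1,0,2,1,2,0,0,0,2,0,2]
Step 4: insert wp at [0, 2, 5, 9] -> counters=[2,0,2,1,0,3,1,2,0,1,0,2,0,2]
Step 5: delete md at [0, 3, 11, 13] -> counters=[1,0,2,0,0,3,1,2,0,1,0,1,0,1]
Step 6: delete cje at [2, 5, 7, 11] -> counters=[1,0,1,0,0,2,1,1,0,1,0,0,0,1]
Step 7: insert md at [0, 3, 11, 13] -> counters=[2,0,1,1,0,2,1,1,0,1,0,1,0,2]
Step 8: delete wp at [0, 2, 5, 9] -> counters=[1,0,0,1,0,1,1,1,0,0,0,1,0,2]
Step 9: insert wj at [5, 6, 7, 13] -> counters=[1,0,0,1,0,2,2,2,0,0,0,1,0,3]
Step 10: insert cje at [2, 5, 7, 11] -> counters=[1,0,1,1,0,3,2,3,0,0,0,2,0,3]
Step 11: insert cje at [2, 5, 7, 11] -> counters=[1,0,2,1,0,4,2,4,0,0,0,3,0,3]
Final counters=[1,0,2,1,0,4,2,4,0,0,0,3,0,3] -> counters[7]=4

Answer: 4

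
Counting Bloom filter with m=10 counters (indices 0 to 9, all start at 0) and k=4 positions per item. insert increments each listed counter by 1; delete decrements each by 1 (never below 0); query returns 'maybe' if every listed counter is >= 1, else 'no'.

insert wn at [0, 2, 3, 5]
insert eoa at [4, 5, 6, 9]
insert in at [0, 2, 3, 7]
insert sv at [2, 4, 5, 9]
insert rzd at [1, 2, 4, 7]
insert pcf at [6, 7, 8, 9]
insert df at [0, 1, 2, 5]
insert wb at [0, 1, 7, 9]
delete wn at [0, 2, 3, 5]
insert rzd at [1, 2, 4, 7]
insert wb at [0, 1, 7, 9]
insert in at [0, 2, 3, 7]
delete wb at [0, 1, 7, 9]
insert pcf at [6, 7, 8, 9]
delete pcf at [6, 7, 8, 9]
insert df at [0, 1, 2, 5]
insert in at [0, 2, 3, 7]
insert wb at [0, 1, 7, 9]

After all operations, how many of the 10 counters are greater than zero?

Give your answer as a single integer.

Step 1: insert wn at [0, 2, 3, 5] -> counters=[1,0,1,1,0,1,0,0,0,0]
Step 2: insert eoa at [4, 5, 6, 9] -> counters=[1,0,1,1,1,2,1,0,0,1]
Step 3: insert in at [0, 2, 3, 7] -> counters=[2,0,2,2,1,2,1,1,0,1]
Step 4: insert sv at [2, 4, 5, 9] -> counters=[2,0,3,2,2,3,1,1,0,2]
Step 5: insert rzd at [1, 2, 4, 7] -> counters=[2,1,4,2,3,3,1,2,0,2]
Step 6: insert pcf at [6, 7, 8, 9] -> counters=[2,1,4,2,3,3,2,3,1,3]
Step 7: insert df at [0, 1, 2, 5] -> counters=[3,2,5,2,3,4,2,3,1,3]
Step 8: insert wb at [0, 1, 7, 9] -> counters=[4,3,5,2,3,4,2,4,1,4]
Step 9: delete wn at [0, 2, 3, 5] -> counters=[3,3,4,1,3,3,2,4,1,4]
Step 10: insert rzd at [1, 2, 4, 7] -> counters=[3,4,5,1,4,3,2,5,1,4]
Step 11: insert wb at [0, 1, 7, 9] -> counters=[4,5,5,1,4,3,2,6,1,5]
Step 12: insert in at [0, 2, 3, 7] -> counters=[5,5,6,2,4,3,2,7,1,5]
Step 13: delete wb at [0, 1, 7, 9] -> counters=[4,4,6,2,4,3,2,6,1,4]
Step 14: insert pcf at [6, 7, 8, 9] -> counters=[4,4,6,2,4,3,3,7,2,5]
Step 15: delete pcf at [6, 7, 8, 9] -> counters=[4,4,6,2,4,3,2,6,1,4]
Step 16: insert df at [0, 1, 2, 5] -> counters=[5,5,7,2,4,4,2,6,1,4]
Step 17: insert in at [0, 2, 3, 7] -> counters=[6,5,8,3,4,4,2,7,1,4]
Step 18: insert wb at [0, 1, 7, 9] -> counters=[7,6,8,3,4,4,2,8,1,5]
Final counters=[7,6,8,3,4,4,2,8,1,5] -> 10 nonzero

Answer: 10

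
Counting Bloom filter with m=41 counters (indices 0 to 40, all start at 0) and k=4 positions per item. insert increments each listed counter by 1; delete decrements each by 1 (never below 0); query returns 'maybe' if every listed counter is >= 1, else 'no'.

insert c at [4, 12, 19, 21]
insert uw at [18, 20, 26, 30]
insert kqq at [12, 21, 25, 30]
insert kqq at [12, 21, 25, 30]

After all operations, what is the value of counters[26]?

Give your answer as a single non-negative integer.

Step 1: insert c at [4, 12, 19, 21] -> counters=[0,0,0,0,1,0,0,0,0,0,0,0,1,0,0,0,0,0,0,1,0,1,0,0,0,0,0,0,0,0,0,0,0,0,0,0,0,0,0,0,0]
Step 2: insert uw at [18, 20, 26, 30] -> counters=[0,0,0,0,1,0,0,0,0,0,0,0,1,0,0,0,0,0,1,1,1,1,0,0,0,0,1,0,0,0,1,0,0,0,0,0,0,0,0,0,0]
Step 3: insert kqq at [12, 21, 25, 30] -> counters=[0,0,0,0,1,0,0,0,0,0,0,0,2,0,0,0,0,0,1,1,1,2,0,0,0,1,1,0,0,0,2,0,0,0,0,0,0,0,0,0,0]
Step 4: insert kqq at [12, 21, 25, 30] -> counters=[0,0,0,0,1,0,0,0,0,0,0,0,3,0,0,0,0,0,1,1,1,3,0,0,0,2,1,0,0,0,3,0,0,0,0,0,0,0,0,0,0]
Final counters=[0,0,0,0,1,0,0,0,0,0,0,0,3,0,0,0,0,0,1,1,1,3,0,0,0,2,1,0,0,0,3,0,0,0,0,0,0,0,0,0,0] -> counters[26]=1

Answer: 1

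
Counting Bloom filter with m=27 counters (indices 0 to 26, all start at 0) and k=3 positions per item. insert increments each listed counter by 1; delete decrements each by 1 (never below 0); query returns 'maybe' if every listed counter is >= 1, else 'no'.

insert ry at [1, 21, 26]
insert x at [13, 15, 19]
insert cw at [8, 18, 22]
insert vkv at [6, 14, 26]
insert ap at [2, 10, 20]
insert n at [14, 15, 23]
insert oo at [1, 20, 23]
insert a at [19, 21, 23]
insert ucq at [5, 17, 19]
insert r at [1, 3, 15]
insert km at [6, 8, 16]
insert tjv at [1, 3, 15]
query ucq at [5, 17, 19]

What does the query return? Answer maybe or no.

Answer: maybe

Derivation:
Step 1: insert ry at [1, 21, 26] -> counters=[0,1,0,0,0,0,0,0,0,0,0,0,0,0,0,0,0,0,0,0,0,1,0,0,0,0,1]
Step 2: insert x at [13, 15, 19] -> counters=[0,1,0,0,0,0,0,0,0,0,0,0,0,1,0,1,0,0,0,1,0,1,0,0,0,0,1]
Step 3: insert cw at [8, 18, 22] -> counters=[0,1,0,0,0,0,0,0,1,0,0,0,0,1,0,1,0,0,1,1,0,1,1,0,0,0,1]
Step 4: insert vkv at [6, 14, 26] -> counters=[0,1,0,0,0,0,1,0,1,0,0,0,0,1,1,1,0,0,1,1,0,1,1,0,0,0,2]
Step 5: insert ap at [2, 10, 20] -> counters=[0,1,1,0,0,0,1,0,1,0,1,0,0,1,1,1,0,0,1,1,1,1,1,0,0,0,2]
Step 6: insert n at [14, 15, 23] -> counters=[0,1,1,0,0,0,1,0,1,0,1,0,0,1,2,2,0,0,1,1,1,1,1,1,0,0,2]
Step 7: insert oo at [1, 20, 23] -> counters=[0,2,1,0,0,0,1,0,1,0,1,0,0,1,2,2,0,0,1,1,2,1,1,2,0,0,2]
Step 8: insert a at [19, 21, 23] -> counters=[0,2,1,0,0,0,1,0,1,0,1,0,0,1,2,2,0,0,1,2,2,2,1,3,0,0,2]
Step 9: insert ucq at [5, 17, 19] -> counters=[0,2,1,0,0,1,1,0,1,0,1,0,0,1,2,2,0,1,1,3,2,2,1,3,0,0,2]
Step 10: insert r at [1, 3, 15] -> counters=[0,3,1,1,0,1,1,0,1,0,1,0,0,1,2,3,0,1,1,3,2,2,1,3,0,0,2]
Step 11: insert km at [6, 8, 16] -> counters=[0,3,1,1,0,1,2,0,2,0,1,0,0,1,2,3,1,1,1,3,2,2,1,3,0,0,2]
Step 12: insert tjv at [1, 3, 15] -> counters=[0,4,1,2,0,1,2,0,2,0,1,0,0,1,2,4,1,1,1,3,2,2,1,3,0,0,2]
Query ucq: check counters[5]=1 counters[17]=1 counters[19]=3 -> maybe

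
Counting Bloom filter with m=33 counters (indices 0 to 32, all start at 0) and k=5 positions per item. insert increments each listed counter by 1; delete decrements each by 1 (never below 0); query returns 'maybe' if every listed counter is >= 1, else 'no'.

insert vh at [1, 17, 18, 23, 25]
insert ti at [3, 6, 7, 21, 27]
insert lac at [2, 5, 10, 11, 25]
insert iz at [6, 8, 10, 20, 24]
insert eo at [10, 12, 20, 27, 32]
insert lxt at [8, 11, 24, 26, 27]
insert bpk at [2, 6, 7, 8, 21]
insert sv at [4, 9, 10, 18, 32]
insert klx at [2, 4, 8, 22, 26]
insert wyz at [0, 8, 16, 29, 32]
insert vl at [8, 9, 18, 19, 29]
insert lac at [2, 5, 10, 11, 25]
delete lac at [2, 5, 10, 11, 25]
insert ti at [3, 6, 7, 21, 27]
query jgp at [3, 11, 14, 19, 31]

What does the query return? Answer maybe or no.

Step 1: insert vh at [1, 17, 18, 23, 25] -> counters=[0,1,0,0,0,0,0,0,0,0,0,0,0,0,0,0,0,1,1,0,0,0,0,1,0,1,0,0,0,0,0,0,0]
Step 2: insert ti at [3, 6, 7, 21, 27] -> counters=[0,1,0,1,0,0,1,1,0,0,0,0,0,0,0,0,0,1,1,0,0,1,0,1,0,1,0,1,0,0,0,0,0]
Step 3: insert lac at [2, 5, 10, 11, 25] -> counters=[0,1,1,1,0,1,1,1,0,0,1,1,0,0,0,0,0,1,1,0,0,1,0,1,0,2,0,1,0,0,0,0,0]
Step 4: insert iz at [6, 8, 10, 20, 24] -> counters=[0,1,1,1,0,1,2,1,1,0,2,1,0,0,0,0,0,1,1,0,1,1,0,1,1,2,0,1,0,0,0,0,0]
Step 5: insert eo at [10, 12, 20, 27, 32] -> counters=[0,1,1,1,0,1,2,1,1,0,3,1,1,0,0,0,0,1,1,0,2,1,0,1,1,2,0,2,0,0,0,0,1]
Step 6: insert lxt at [8, 11, 24, 26, 27] -> counters=[0,1,1,1,0,1,2,1,2,0,3,2,1,0,0,0,0,1,1,0,2,1,0,1,2,2,1,3,0,0,0,0,1]
Step 7: insert bpk at [2, 6, 7, 8, 21] -> counters=[0,1,2,1,0,1,3,2,3,0,3,2,1,0,0,0,0,1,1,0,2,2,0,1,2,2,1,3,0,0,0,0,1]
Step 8: insert sv at [4, 9, 10, 18, 32] -> counters=[0,1,2,1,1,1,3,2,3,1,4,2,1,0,0,0,0,1,2,0,2,2,0,1,2,2,1,3,0,0,0,0,2]
Step 9: insert klx at [2, 4, 8, 22, 26] -> counters=[0,1,3,1,2,1,3,2,4,1,4,2,1,0,0,0,0,1,2,0,2,2,1,1,2,2,2,3,0,0,0,0,2]
Step 10: insert wyz at [0, 8, 16, 29, 32] -> counters=[1,1,3,1,2,1,3,2,5,1,4,2,1,0,0,0,1,1,2,0,2,2,1,1,2,2,2,3,0,1,0,0,3]
Step 11: insert vl at [8, 9, 18, 19, 29] -> counters=[1,1,3,1,2,1,3,2,6,2,4,2,1,0,0,0,1,1,3,1,2,2,1,1,2,2,2,3,0,2,0,0,3]
Step 12: insert lac at [2, 5, 10, 11, 25] -> counters=[1,1,4,1,2,2,3,2,6,2,5,3,1,0,0,0,1,1,3,1,2,2,1,1,2,3,2,3,0,2,0,0,3]
Step 13: delete lac at [2, 5, 10, 11, 25] -> counters=[1,1,3,1,2,1,3,2,6,2,4,2,1,0,0,0,1,1,3,1,2,2,1,1,2,2,2,3,0,2,0,0,3]
Step 14: insert ti at [3, 6, 7, 21, 27] -> counters=[1,1,3,2,2,1,4,3,6,2,4,2,1,0,0,0,1,1,3,1,2,3,1,1,2,2,2,4,0,2,0,0,3]
Query jgp: check counters[3]=2 counters[11]=2 counters[14]=0 counters[19]=1 counters[31]=0 -> no

Answer: no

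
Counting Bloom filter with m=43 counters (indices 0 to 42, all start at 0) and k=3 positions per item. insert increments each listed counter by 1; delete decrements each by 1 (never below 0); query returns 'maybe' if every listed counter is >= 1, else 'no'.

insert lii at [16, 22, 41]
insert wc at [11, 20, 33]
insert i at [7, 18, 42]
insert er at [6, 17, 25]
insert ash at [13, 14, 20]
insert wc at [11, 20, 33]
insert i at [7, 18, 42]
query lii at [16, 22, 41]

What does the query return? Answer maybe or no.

Answer: maybe

Derivation:
Step 1: insert lii at [16, 22, 41] -> counters=[0,0,0,0,0,0,0,0,0,0,0,0,0,0,0,0,1,0,0,0,0,0,1,0,0,0,0,0,0,0,0,0,0,0,0,0,0,0,0,0,0,1,0]
Step 2: insert wc at [11, 20, 33] -> counters=[0,0,0,0,0,0,0,0,0,0,0,1,0,0,0,0,1,0,0,0,1,0,1,0,0,0,0,0,0,0,0,0,0,1,0,0,0,0,0,0,0,1,0]
Step 3: insert i at [7, 18, 42] -> counters=[0,0,0,0,0,0,0,1,0,0,0,1,0,0,0,0,1,0,1,0,1,0,1,0,0,0,0,0,0,0,0,0,0,1,0,0,0,0,0,0,0,1,1]
Step 4: insert er at [6, 17, 25] -> counters=[0,0,0,0,0,0,1,1,0,0,0,1,0,0,0,0,1,1,1,0,1,0,1,0,0,1,0,0,0,0,0,0,0,1,0,0,0,0,0,0,0,1,1]
Step 5: insert ash at [13, 14, 20] -> counters=[0,0,0,0,0,0,1,1,0,0,0,1,0,1,1,0,1,1,1,0,2,0,1,0,0,1,0,0,0,0,0,0,0,1,0,0,0,0,0,0,0,1,1]
Step 6: insert wc at [11, 20, 33] -> counters=[0,0,0,0,0,0,1,1,0,0,0,2,0,1,1,0,1,1,1,0,3,0,1,0,0,1,0,0,0,0,0,0,0,2,0,0,0,0,0,0,0,1,1]
Step 7: insert i at [7, 18, 42] -> counters=[0,0,0,0,0,0,1,2,0,0,0,2,0,1,1,0,1,1,2,0,3,0,1,0,0,1,0,0,0,0,0,0,0,2,0,0,0,0,0,0,0,1,2]
Query lii: check counters[16]=1 counters[22]=1 counters[41]=1 -> maybe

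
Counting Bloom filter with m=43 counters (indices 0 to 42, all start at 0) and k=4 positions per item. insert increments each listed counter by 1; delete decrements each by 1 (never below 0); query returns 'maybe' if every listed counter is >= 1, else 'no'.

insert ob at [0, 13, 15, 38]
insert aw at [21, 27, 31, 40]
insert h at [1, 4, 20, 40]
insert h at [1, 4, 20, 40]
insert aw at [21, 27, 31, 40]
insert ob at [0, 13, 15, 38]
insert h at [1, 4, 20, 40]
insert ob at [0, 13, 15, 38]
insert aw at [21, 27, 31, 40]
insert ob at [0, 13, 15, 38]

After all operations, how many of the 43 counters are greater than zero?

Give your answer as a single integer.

Step 1: insert ob at [0, 13, 15, 38] -> counters=[1,0,0,0,0,0,0,0,0,0,0,0,0,1,0,1,0,0,0,0,0,0,0,0,0,0,0,0,0,0,0,0,0,0,0,0,0,0,1,0,0,0,0]
Step 2: insert aw at [21, 27, 31, 40] -> counters=[1,0,0,0,0,0,0,0,0,0,0,0,0,1,0,1,0,0,0,0,0,1,0,0,0,0,0,1,0,0,0,1,0,0,0,0,0,0,1,0,1,0,0]
Step 3: insert h at [1, 4, 20, 40] -> counters=[1,1,0,0,1,0,0,0,0,0,0,0,0,1,0,1,0,0,0,0,1,1,0,0,0,0,0,1,0,0,0,1,0,0,0,0,0,0,1,0,2,0,0]
Step 4: insert h at [1, 4, 20, 40] -> counters=[1,2,0,0,2,0,0,0,0,0,0,0,0,1,0,1,0,0,0,0,2,1,0,0,0,0,0,1,0,0,0,1,0,0,0,0,0,0,1,0,3,0,0]
Step 5: insert aw at [21, 27, 31, 40] -> counters=[1,2,0,0,2,0,0,0,0,0,0,0,0,1,0,1,0,0,0,0,2,2,0,0,0,0,0,2,0,0,0,2,0,0,0,0,0,0,1,0,4,0,0]
Step 6: insert ob at [0, 13, 15, 38] -> counters=[2,2,0,0,2,0,0,0,0,0,0,0,0,2,0,2,0,0,0,0,2,2,0,0,0,0,0,2,0,0,0,2,0,0,0,0,0,0,2,0,4,0,0]
Step 7: insert h at [1, 4, 20, 40] -> counters=[2,3,0,0,3,0,0,0,0,0,0,0,0,2,0,2,0,0,0,0,3,2,0,0,0,0,0,2,0,0,0,2,0,0,0,0,0,0,2,0,5,0,0]
Step 8: insert ob at [0, 13, 15, 38] -> counters=[3,3,0,0,3,0,0,0,0,0,0,0,0,3,0,3,0,0,0,0,3,2,0,0,0,0,0,2,0,0,0,2,0,0,0,0,0,0,3,0,5,0,0]
Step 9: insert aw at [21, 27, 31, 40] -> counters=[3,3,0,0,3,0,0,0,0,0,0,0,0,3,0,3,0,0,0,0,3,3,0,0,0,0,0,3,0,0,0,3,0,0,0,0,0,0,3,0,6,0,0]
Step 10: insert ob at [0, 13, 15, 38] -> counters=[4,3,0,0,3,0,0,0,0,0,0,0,0,4,0,4,0,0,0,0,3,3,0,0,0,0,0,3,0,0,0,3,0,0,0,0,0,0,4,0,6,0,0]
Final counters=[4,3,0,0,3,0,0,0,0,0,0,0,0,4,0,4,0,0,0,0,3,3,0,0,0,0,0,3,0,0,0,3,0,0,0,0,0,0,4,0,6,0,0] -> 11 nonzero

Answer: 11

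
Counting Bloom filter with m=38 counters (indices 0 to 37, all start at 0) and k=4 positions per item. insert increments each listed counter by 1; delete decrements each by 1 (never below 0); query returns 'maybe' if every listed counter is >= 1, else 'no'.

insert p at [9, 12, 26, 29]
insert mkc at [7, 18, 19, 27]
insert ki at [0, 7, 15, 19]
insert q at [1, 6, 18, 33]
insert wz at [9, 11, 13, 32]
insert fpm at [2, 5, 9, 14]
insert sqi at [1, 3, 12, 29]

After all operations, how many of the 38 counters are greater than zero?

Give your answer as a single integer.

Step 1: insert p at [9, 12, 26, 29] -> counters=[0,0,0,0,0,0,0,0,0,1,0,0,1,0,0,0,0,0,0,0,0,0,0,0,0,0,1,0,0,1,0,0,0,0,0,0,0,0]
Step 2: insert mkc at [7, 18, 19, 27] -> counters=[0,0,0,0,0,0,0,1,0,1,0,0,1,0,0,0,0,0,1,1,0,0,0,0,0,0,1,1,0,1,0,0,0,0,0,0,0,0]
Step 3: insert ki at [0, 7, 15, 19] -> counters=[1,0,0,0,0,0,0,2,0,1,0,0,1,0,0,1,0,0,1,2,0,0,0,0,0,0,1,1,0,1,0,0,0,0,0,0,0,0]
Step 4: insert q at [1, 6, 18, 33] -> counters=[1,1,0,0,0,0,1,2,0,1,0,0,1,0,0,1,0,0,2,2,0,0,0,0,0,0,1,1,0,1,0,0,0,1,0,0,0,0]
Step 5: insert wz at [9, 11, 13, 32] -> counters=[1,1,0,0,0,0,1,2,0,2,0,1,1,1,0,1,0,0,2,2,0,0,0,0,0,0,1,1,0,1,0,0,1,1,0,0,0,0]
Step 6: insert fpm at [2, 5, 9, 14] -> counters=[1,1,1,0,0,1,1,2,0,3,0,1,1,1,1,1,0,0,2,2,0,0,0,0,0,0,1,1,0,1,0,0,1,1,0,0,0,0]
Step 7: insert sqi at [1, 3, 12, 29] -> counters=[1,2,1,1,0,1,1,2,0,3,0,1,2,1,1,1,0,0,2,2,0,0,0,0,0,0,1,1,0,2,0,0,1,1,0,0,0,0]
Final counters=[1,2,1,1,0,1,1,2,0,3,0,1,2,1,1,1,0,0,2,2,0,0,0,0,0,0,1,1,0,2,0,0,1,1,0,0,0,0] -> 20 nonzero

Answer: 20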